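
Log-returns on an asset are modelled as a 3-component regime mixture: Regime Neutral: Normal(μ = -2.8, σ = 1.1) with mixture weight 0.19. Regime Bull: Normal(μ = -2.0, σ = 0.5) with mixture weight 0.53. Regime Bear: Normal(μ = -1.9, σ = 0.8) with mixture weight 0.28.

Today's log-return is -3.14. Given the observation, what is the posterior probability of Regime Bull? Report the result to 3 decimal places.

By Bayes' theorem, P(k | x) = π_k f_k(x) / Σ_j π_j f_j(x).
Evaluate each component's likelihood at the observed value:
  p_Neutral = 0.345758
  p_Bull = 0.0593092
  p_Bear = 0.150011
Unnormalised posteriors:
  π_Neutral·p_Neutral = 0.19 × 0.345758 = 0.0656939
  π_Bull·p_Bull = 0.53 × 0.0593092 = 0.0314339
  π_Bear·p_Bear = 0.28 × 0.150011 = 0.0420032
Sum: 0.0656939 + 0.0314339 + 0.0420032 = 0.139131
P(Regime Bull | data) = 0.0314339 / 0.139131 ≈ 0.226

0.226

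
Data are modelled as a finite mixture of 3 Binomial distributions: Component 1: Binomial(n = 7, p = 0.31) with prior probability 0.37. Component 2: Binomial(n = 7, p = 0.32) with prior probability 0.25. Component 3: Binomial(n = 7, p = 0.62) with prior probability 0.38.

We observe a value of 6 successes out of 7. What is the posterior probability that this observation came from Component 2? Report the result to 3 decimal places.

Apply Bayes' rule: the posterior for each component is proportional to its prior times its likelihood at x.
Evaluate each component's likelihood at the observed value:
  f_1 = C(7,6)·0.31^6·0.69^1 = 7·0.000887504·0.69 = 0.00428664
  f_2 = C(7,6)·0.32^6·0.68^1 = 7·0.00107374·0.68 = 0.00511101
  f_3 = C(7,6)·0.62^6·0.38^1 = 7·0.0568002·0.38 = 0.151089
Weight by the priors:
  π_1·f_1 = 0.37 × 0.00428664 = 0.00158606
  π_2·f_2 = 0.25 × 0.00511101 = 0.00127775
  π_3·f_3 = 0.38 × 0.151089 = 0.0574137
Normaliser: 0.00158606 + 0.00127775 + 0.0574137 = 0.0602775
Responsibility of Component 2: 0.00127775 / 0.0602775 ≈ 0.021

0.021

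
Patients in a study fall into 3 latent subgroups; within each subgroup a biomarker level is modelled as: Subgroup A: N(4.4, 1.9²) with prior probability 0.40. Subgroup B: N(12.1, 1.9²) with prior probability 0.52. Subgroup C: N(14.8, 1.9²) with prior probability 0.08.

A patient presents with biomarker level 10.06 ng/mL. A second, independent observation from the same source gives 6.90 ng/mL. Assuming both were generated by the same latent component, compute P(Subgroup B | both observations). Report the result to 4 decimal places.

P(component k | x) = π_k·f_k(x) / marginal(x), where marginal(x) = Σ_j π_j·f_j(x).
Since both observations come from the same component, the likelihood for component k is f_k(x₁)·f_k(x₂).
  L_A = [(1/(1.9·√(2π)))·exp(−(10.06−4.4)²/(2·1.9²)) = 0.209970·exp(-4.43706) = 0.00248407] × [0.0883505] = 0.000219469
  L_B = [(1/(1.9·√(2π)))·exp(−(10.06−12.1)²/(2·1.9²)) = 0.209970·exp(-0.57640) = 0.117986] × [0.00496201] = 0.000585446
  L_C = [(1/(1.9·√(2π)))·exp(−(10.06−14.8)²/(2·1.9²)) = 0.209970·exp(-3.11186) = 0.00934748] × [3.6991e-05] = 3.45772e-07
Weight by the priors:
  π_A·L_A = 0.40 × 0.000219469 = 8.77876e-05
  π_B·L_B = 0.52 × 0.000585446 = 0.000304432
  π_C·L_C = 0.08 × 3.45772e-07 = 2.76618e-08
Marginal: 8.77876e-05 + 0.000304432 + 2.76618e-08 = 0.000392247
P(Subgroup B | x₁, x₂) = 0.000304432 / 0.000392247 ≈ 0.7761

0.7761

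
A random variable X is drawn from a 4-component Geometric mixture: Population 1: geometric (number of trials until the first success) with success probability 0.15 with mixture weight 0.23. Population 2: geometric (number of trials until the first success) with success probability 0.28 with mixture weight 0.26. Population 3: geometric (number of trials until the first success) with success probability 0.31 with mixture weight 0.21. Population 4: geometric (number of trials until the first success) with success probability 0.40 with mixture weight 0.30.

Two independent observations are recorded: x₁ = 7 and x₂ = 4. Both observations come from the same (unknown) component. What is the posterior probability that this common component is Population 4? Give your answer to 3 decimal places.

Posterior ∝ prior × likelihood, so P(k | x) ∝ π_k f_k(x); normalise over all components.
Since both observations come from the same component, the likelihood for component k is f_k(x₁)·f_k(x₂).
  L_1 = [0.15·(1−0.15)^6 = 0.15·0.37715 = 0.0565724] × [0.0921187] = 0.00521138
  L_2 = [0.28·(1−0.28)^6 = 0.28·0.139314 = 0.0390079] × [0.104509] = 0.0040767
  L_3 = [0.31·(1−0.31)^6 = 0.31·0.107918 = 0.0334546] × [0.101838] = 0.00340695
  L_4 = [0.40·(1−0.40)^6 = 0.40·0.046656 = 0.0186624] × [0.0864] = 0.00161243
Multiply by the mixture weights:
  π_1·L_1 = 0.23 × 0.00521138 = 0.00119862
  π_2·L_2 = 0.26 × 0.0040767 = 0.00105994
  π_3·L_3 = 0.21 × 0.00340695 = 0.000715459
  π_4·L_4 = 0.30 × 0.00161243 = 0.000483729
Denominator: 0.00119862 + 0.00105994 + 0.000715459 + 0.000483729 = 0.00345775
P(Population 4 | x₁, x₂) = 0.000483729 / 0.00345775 ≈ 0.140

0.140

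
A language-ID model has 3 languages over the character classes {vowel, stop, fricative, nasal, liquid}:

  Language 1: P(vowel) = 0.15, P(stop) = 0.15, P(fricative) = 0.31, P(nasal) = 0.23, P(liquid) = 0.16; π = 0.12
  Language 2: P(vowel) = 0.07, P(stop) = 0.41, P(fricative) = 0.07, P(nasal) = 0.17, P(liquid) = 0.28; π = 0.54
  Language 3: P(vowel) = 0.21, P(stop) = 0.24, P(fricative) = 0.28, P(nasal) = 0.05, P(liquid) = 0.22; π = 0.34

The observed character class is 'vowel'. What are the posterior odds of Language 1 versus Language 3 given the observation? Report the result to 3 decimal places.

0.252

Since P(k|x) ∝ P(Z=k) f_k(x), the posterior odds are P(Z=i) f_i(x) / (P(Z=j) f_j(x)).
Component likelihoods at x = 'vowel':
  f_1 = P(vowel | comp) = 0.15
  f_2 = P(vowel | comp) = 0.07
  f_3 = P(vowel | comp) = 0.21
0.018 / 0.0714 ≈ 0.252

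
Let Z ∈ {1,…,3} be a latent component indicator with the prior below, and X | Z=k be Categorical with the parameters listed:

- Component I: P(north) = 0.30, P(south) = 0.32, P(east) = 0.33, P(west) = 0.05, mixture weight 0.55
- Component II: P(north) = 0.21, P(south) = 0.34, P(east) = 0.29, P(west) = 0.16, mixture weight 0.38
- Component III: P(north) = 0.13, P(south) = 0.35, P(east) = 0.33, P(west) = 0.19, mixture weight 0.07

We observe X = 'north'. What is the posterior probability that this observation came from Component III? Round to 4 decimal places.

The responsibility of component k is π_k f_k(x) divided by Σ_j π_j f_j(x).
Categorical probabilities:
  p_I = 0.3
  p_II = 0.21
  p_III = 0.13
Weight by the priors:
  π_I·p_I = 0.55 × 0.3 = 0.165
  π_II·p_II = 0.38 × 0.21 = 0.0798
  π_III·p_III = 0.07 × 0.13 = 0.0091
Denominator: 0.165 + 0.0798 + 0.0091 = 0.2539
Responsibility of Component III: 0.0091 / 0.2539 ≈ 0.0358

0.0358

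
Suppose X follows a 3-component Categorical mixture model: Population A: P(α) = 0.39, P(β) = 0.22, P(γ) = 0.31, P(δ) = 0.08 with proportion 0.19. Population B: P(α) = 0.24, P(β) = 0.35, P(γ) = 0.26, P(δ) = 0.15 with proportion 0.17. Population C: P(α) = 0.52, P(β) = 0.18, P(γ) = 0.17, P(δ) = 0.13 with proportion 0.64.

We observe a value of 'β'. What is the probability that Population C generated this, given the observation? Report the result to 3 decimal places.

0.532

The responsibility of component k is π_k f_k(x) divided by Σ_j π_j f_j(x).
Evaluate each component's likelihood at the observed value:
  p_A = 0.22
  p_B = 0.35
  p_C = 0.18
Multiply by the mixture weights:
  π_A·p_A = 0.19 × 0.22 = 0.0418
  π_B·p_B = 0.17 × 0.35 = 0.0595
  π_C·p_C = 0.64 × 0.18 = 0.1152
Sum: 0.0418 + 0.0595 + 0.1152 = 0.2165
P(Population C | 'β') ≈ 0.532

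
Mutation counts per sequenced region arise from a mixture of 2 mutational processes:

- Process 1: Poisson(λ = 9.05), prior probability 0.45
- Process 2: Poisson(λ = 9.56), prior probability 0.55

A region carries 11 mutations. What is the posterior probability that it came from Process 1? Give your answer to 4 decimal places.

Apply Bayes' rule: the posterior for each component is proportional to its prior times its likelihood at x.
Evaluate each component's likelihood at the observed value:
  f_1 = e^(−9.05)·9.05^11/11! = 0.0980875
  f_2 = e^(−9.56)·9.56^11/11! = 0.107653
Prior × likelihood for each component:
  P(Z=1)·f_1 = 0.45 × 0.0980875 = 0.0441394
  P(Z=2)·f_2 = 0.55 × 0.107653 = 0.0592091
Normaliser: 0.0441394 + 0.0592091 = 0.103348
P(Process 1 | x) ≈ 0.4271

0.4271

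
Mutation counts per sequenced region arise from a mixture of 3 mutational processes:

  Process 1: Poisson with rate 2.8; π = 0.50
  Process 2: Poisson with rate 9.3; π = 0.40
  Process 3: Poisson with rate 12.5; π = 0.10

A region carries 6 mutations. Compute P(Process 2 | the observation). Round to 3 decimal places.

Apply Bayes' rule: the posterior for each component is proportional to its prior times its likelihood at x.
Evaluate each component's likelihood at the observed value:
  p_1 = e^(−2.8)·2.8^6/6! = 0.0406997
  p_2 = e^(−9.3)·9.3^6/6! = 0.0821536
  p_3 = e^(−12.5)·12.5^6/6! = 0.0197445
Prior × likelihood for each component:
  w_1·p_1 = 0.50 × 0.0406997 = 0.0203498
  w_2·p_2 = 0.40 × 0.0821536 = 0.0328614
  w_3·p_3 = 0.10 × 0.0197445 = 0.00197445
Evidence: 0.0203498 + 0.0328614 + 0.00197445 = 0.0551857
P(Process 2 | data) = 0.0328614 / 0.0551857 ≈ 0.595

0.595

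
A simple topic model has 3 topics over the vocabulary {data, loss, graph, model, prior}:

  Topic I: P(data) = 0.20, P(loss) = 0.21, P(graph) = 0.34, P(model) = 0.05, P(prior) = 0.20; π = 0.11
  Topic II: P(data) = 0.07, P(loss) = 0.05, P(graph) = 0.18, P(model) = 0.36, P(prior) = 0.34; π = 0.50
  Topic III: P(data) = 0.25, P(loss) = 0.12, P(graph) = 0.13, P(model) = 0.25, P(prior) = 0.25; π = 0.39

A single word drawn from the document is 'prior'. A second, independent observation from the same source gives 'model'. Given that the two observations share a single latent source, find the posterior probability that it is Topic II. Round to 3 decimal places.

0.706

The responsibility of component k is P(Z=k) f_k(x) divided by Σ_j P(Z=j) f_j(x).
Since both observations come from the same component, the likelihood for component k is f_k(x₁)·f_k(x₂).
  p_I = [0.2] × [0.05] = 0.01
  p_II = [0.34] × [0.36] = 0.1224
  p_III = [0.25] × [0.25] = 0.0625
Unnormalised posteriors:
  P(Z=I)·p_I = 0.11 × 0.01 = 0.0011
  P(Z=II)·p_II = 0.50 × 0.1224 = 0.0612
  P(Z=III)·p_III = 0.39 × 0.0625 = 0.024375
Marginal: 0.0011 + 0.0612 + 0.024375 = 0.086675
Responsibility of Topic II: 0.0612 / 0.086675 ≈ 0.706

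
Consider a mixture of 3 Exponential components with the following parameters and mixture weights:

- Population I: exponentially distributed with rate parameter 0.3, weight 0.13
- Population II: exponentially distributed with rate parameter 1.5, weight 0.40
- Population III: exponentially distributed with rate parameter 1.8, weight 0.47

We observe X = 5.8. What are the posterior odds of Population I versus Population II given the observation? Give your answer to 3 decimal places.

Since P(k|x) ∝ π_k f_k(x), the posterior odds are π_i f_i(x) / (π_j f_j(x)).
Component likelihoods at x = 5.8:
  f_I = 0.3·e^(−0.3·5.8) = 0.3·e^(−1.7400) = 0.0526561
  f_II = 1.5·e^(−1.5·5.8) = 1.5·e^(−8.7000) = 0.000249879
  f_III = 1.8·e^(−1.8·5.8) = 1.8·e^(−10.4400) = 5.26306e-05
Posterior odds = (π_I·f_I) / (π_II·f_II) = (0.13·0.0526561) / (0.40·0.000249879) = 0.0068453 / 9.99515e-05 ≈ 68.486

68.486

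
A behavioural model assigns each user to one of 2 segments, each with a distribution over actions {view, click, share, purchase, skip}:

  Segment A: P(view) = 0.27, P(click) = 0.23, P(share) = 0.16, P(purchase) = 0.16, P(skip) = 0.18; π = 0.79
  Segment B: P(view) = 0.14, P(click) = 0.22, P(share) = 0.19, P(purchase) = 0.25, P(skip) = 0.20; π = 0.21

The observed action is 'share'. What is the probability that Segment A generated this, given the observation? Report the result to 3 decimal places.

0.760

By Bayes' theorem, P(k | x) = w_k f_k(x) / Σ_j w_j f_j(x).
Component likelihoods at x = 'share':
  L_A = P(share | comp) = 0.16
  L_B = P(share | comp) = 0.19
Unnormalised posteriors:
  w_A·L_A = 0.79 × 0.16 = 0.1264
  w_B·L_B = 0.21 × 0.19 = 0.0399
Denominator: 0.1264 + 0.0399 = 0.1663
So the posterior for Segment A is 0.1264 / 0.1663 ≈ 0.760.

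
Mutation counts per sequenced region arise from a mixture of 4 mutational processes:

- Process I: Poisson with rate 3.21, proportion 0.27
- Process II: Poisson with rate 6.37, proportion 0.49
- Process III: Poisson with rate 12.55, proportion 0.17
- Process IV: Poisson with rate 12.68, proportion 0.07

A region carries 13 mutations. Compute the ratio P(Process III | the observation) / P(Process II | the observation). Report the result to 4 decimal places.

The posterior odds equal the prior odds times the likelihood ratio: (π_i/π_j)·(f_i(x)/f_j(x)).
Component likelihoods at x = 13 mutations:
  f_I = e^(−3.21)·3.21^13/13! = 2.49e-05
  f_II = e^(−6.37)·6.37^13/13! = 0.00781765
  f_III = e^(−12.55)·12.55^13/13! = 0.109067
  f_IV = e^(−12.68)·12.68^13/13! = 0.1095
Odds = (0.17/0.49) × (0.109067/0.00781765) = 0.346939 × 13.9513 ≈ 4.8403

4.8403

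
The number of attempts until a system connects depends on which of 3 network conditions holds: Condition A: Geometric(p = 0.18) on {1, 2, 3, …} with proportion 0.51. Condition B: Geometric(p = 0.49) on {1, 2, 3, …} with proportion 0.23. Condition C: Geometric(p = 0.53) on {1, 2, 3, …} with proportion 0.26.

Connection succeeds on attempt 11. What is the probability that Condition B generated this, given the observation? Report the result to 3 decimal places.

0.010

Apply Bayes' rule: the posterior for each component is proportional to its prior times its likelihood at x.
Geometric probabilities:
  p_A = 0.0247406
  p_B = 0.000583308
  p_C = 0.000278775
Multiply by the mixture weights:
  π_A·p_A = 0.51 × 0.0247406 = 0.0126177
  π_B·p_B = 0.23 × 0.000583308 = 0.000134161
  π_C·p_C = 0.26 × 0.000278775 = 7.24816e-05
Normaliser: 0.0126177 + 0.000134161 + 7.24816e-05 = 0.0128244
P(Condition B | 11) = 0.000134161 / 0.0128244 ≈ 0.010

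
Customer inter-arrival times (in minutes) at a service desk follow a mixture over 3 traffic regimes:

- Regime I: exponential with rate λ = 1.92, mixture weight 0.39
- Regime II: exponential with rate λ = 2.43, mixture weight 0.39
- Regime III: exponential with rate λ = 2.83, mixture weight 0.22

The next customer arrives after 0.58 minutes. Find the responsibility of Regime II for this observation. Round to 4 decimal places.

Posterior ∝ prior × likelihood, so P(k | x) ∝ π_k f_k(x); normalise over all components.
Evaluate each component's likelihood at the observed value:
  p_I = 0.630479
  p_II = 0.593624
  p_III = 0.548196
Multiply by the mixture weights:
  π_I·p_I = 0.39 × 0.630479 = 0.245887
  π_II·p_II = 0.39 × 0.593624 = 0.231513
  π_III·p_III = 0.22 × 0.548196 = 0.120603
Denominator: 0.245887 + 0.231513 + 0.120603 = 0.598003
P(Regime II | the observation) = 0.231513 / 0.598003 ≈ 0.3871

0.3871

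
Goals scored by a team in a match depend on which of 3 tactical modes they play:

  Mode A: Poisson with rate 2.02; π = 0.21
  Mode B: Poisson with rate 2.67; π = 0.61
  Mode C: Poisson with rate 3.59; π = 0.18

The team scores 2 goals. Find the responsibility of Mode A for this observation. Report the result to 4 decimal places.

0.2374

By Bayes' theorem, P(k | x) = P(Z=k) f_k(x) / Σ_j P(Z=j) f_j(x).
Poisson probabilities:
  f_A = e^(−2.02)·2.02^2/2! = 0.270644
  f_B = e^(−2.67)·2.67^2/2! = 0.246846
  f_C = e^(−3.59)·3.59^2/2! = 0.177845
Weight by the priors:
  P(Z=A)·f_A = 0.21 × 0.270644 = 0.0568352
  P(Z=B)·f_B = 0.61 × 0.246846 = 0.150576
  P(Z=C)·f_C = 0.18 × 0.177845 = 0.0320121
Sum: 0.0568352 + 0.150576 + 0.0320121 = 0.239423
P(Mode A | x) ≈ 0.2374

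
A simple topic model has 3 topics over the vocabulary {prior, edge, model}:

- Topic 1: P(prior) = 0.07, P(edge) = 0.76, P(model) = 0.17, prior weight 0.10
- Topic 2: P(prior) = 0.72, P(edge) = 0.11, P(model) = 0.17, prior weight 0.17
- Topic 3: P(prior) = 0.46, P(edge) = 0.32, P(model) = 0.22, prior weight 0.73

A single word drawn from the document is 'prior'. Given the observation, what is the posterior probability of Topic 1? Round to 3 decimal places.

0.015

The responsibility of component k is w_k f_k(x) divided by Σ_j w_j f_j(x).
Categorical probabilities:
  f_1 = 0.07
  f_2 = 0.72
  f_3 = 0.46
Multiply by the mixture weights:
  w_1·f_1 = 0.10 × 0.07 = 0.007
  w_2·f_2 = 0.17 × 0.72 = 0.1224
  w_3·f_3 = 0.73 × 0.46 = 0.3358
Sum: 0.007 + 0.1224 + 0.3358 = 0.4652
P(Topic 1 | data) ≈ 0.015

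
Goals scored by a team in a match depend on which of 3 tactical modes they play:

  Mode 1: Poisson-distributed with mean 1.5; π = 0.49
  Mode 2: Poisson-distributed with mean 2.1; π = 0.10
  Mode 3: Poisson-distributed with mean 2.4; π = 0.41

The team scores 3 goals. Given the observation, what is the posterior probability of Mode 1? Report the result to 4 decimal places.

0.3703

P(component k | x) = π_k·f_k(x) / marginal(x), where marginal(x) = Σ_j π_j·f_j(x).
Poisson probabilities:
  p_1 = 0.125511
  p_2 = 0.189011
  p_3 = 0.209014
Unnormalised posteriors:
  π_1·p_1 = 0.49 × 0.125511 = 0.0615003
  π_2·p_2 = 0.10 × 0.189011 = 0.0189011
  π_3·p_3 = 0.41 × 0.209014 = 0.0856958
Evidence: 0.0615003 + 0.0189011 + 0.0856958 = 0.166097
Responsibility of Mode 1: 0.0615003 / 0.166097 ≈ 0.3703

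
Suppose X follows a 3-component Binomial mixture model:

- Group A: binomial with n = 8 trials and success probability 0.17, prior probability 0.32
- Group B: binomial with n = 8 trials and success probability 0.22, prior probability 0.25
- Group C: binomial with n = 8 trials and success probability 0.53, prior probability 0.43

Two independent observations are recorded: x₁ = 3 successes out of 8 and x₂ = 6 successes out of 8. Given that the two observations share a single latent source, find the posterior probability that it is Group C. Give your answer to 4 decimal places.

0.9913

By Bayes' theorem, P(k | x) = π_k f_k(x) / Σ_j π_j f_j(x).
Since both observations come from the same component, the likelihood for component k is f_k(x₁)·f_k(x₂).
  p_A = [0.108374] × [0.000465594] = 5.04583e-05
  p_B = [0.172159] × [0.00193145] = 0.000332516
  p_C = [0.191208] × [0.137091] = 0.0262128
Prior × likelihood for each component:
  π_A·p_A = 0.32 × 5.04583e-05 = 1.61467e-05
  π_B·p_B = 0.25 × 0.000332516 = 8.3129e-05
  π_C·p_C = 0.43 × 0.0262128 = 0.0112715
Marginal: 1.61467e-05 + 8.3129e-05 + 0.0112715 = 0.0113708
P(Group C | x) = 0.0112715 / 0.0113708 ≈ 0.9913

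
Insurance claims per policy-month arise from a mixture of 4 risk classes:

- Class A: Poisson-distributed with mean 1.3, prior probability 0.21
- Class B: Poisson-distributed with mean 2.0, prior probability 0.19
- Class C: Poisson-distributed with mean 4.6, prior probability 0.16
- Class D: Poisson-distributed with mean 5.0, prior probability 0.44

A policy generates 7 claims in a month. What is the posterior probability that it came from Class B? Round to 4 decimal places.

0.0108

By Bayes' theorem, P(k | x) = P(Z=k) f_k(x) / Σ_j P(Z=j) f_j(x).
Evaluate each component's likelihood at the observed value:
  L_A = e^(−1.3)·1.3^7/7! = 0.000339305
  L_B = e^(−2.0)·2.0^7/7! = 0.00343709
  L_C = e^(−4.6)·4.6^7/7! = 0.08692
  L_D = e^(−5.0)·5.0^7/7! = 0.104445
Unnormalised posteriors:
  P(Z=A)·L_A = 0.21 × 0.000339305 = 7.1254e-05
  P(Z=B)·L_B = 0.19 × 0.00343709 = 0.000653046
  P(Z=C)·L_C = 0.16 × 0.08692 = 0.0139072
  P(Z=D)·L_D = 0.44 × 0.104445 = 0.0459557
Normaliser: 7.1254e-05 + 0.000653046 + 0.0139072 + 0.0459557 = 0.0605872
P(Class B | x) = 0.000653046 / 0.0605872 ≈ 0.0108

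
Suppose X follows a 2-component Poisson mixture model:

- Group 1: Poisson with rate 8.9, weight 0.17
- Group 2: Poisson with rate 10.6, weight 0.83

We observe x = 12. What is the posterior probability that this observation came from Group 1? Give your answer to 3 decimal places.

0.121

Posterior ∝ prior × likelihood, so P(k | x) ∝ w_k f_k(x); normalise over all components.
Evaluate each component's likelihood at the observed value:
  L_1 = e^(−8.9)·8.9^12/12! = 0.070327
  L_2 = e^(−10.6)·10.6^12/12! = 0.104668
Unnormalised posteriors:
  w_1·L_1 = 0.17 × 0.070327 = 0.0119556
  w_2·L_2 = 0.83 × 0.104668 = 0.086874
Denominator: 0.0119556 + 0.086874 = 0.0988296
Responsibility of Group 1: 0.0119556 / 0.0988296 ≈ 0.121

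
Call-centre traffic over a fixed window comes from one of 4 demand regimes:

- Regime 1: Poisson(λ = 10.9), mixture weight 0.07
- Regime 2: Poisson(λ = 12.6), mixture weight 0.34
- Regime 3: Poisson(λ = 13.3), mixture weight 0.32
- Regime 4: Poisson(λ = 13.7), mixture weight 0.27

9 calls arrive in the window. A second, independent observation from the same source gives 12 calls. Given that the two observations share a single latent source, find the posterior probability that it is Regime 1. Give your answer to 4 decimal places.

The responsibility of component k is P(Z=k) f_k(x) divided by Σ_j P(Z=j) f_j(x).
Since both observations come from the same component, the likelihood for component k is f_k(x₁)·f_k(x₂).
  L_1 = [e^(−10.9)·10.9^9/9! = 0.110475] × [0.108385] = 0.0119739
  L_2 = [e^(−12.6)·12.6^9/9! = 0.0743809] × [0.11272] = 0.00838418
  L_3 = [e^(−13.3)·13.3^9/9! = 0.0600876] × [0.107094] = 0.00643504
  L_4 = [e^(−13.7)·13.7^9/9! = 0.0525881] × [0.102441] = 0.0053872
Unnormalised posteriors:
  P(Z=1)·L_1 = 0.07 × 0.0119739 = 0.000838175
  P(Z=2)·L_2 = 0.34 × 0.00838418 = 0.00285062
  P(Z=3)·L_3 = 0.32 × 0.00643504 = 0.00205921
  P(Z=4)·L_4 = 0.27 × 0.0053872 = 0.00145454
Marginal: 0.000838175 + 0.00285062 + 0.00205921 + 0.00145454 = 0.00720255
P(Regime 1 | x) ≈ 0.1164

0.1164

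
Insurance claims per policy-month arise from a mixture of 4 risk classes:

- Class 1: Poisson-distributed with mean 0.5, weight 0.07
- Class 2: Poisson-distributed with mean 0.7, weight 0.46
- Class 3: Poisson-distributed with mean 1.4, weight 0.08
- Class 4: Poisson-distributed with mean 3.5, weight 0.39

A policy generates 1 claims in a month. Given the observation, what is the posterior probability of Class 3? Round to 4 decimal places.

0.1105

Posterior ∝ prior × likelihood, so P(k | x) ∝ π_k f_k(x); normalise over all components.
Evaluate each component's likelihood at the observed value:
  f_1 = e^(−0.5)·0.5^1/1! = 0.303265
  f_2 = e^(−0.7)·0.7^1/1! = 0.34761
  f_3 = e^(−1.4)·1.4^1/1! = 0.345236
  f_4 = e^(−3.5)·3.5^1/1! = 0.105691
Weight by the priors:
  π_1·f_1 = 0.07 × 0.303265 = 0.0212286
  π_2·f_2 = 0.46 × 0.34761 = 0.1599
  π_3·f_3 = 0.08 × 0.345236 = 0.0276189
  π_4·f_4 = 0.39 × 0.105691 = 0.0412194
Sum: 0.0212286 + 0.1599 + 0.0276189 + 0.0412194 = 0.249967
So the posterior for Class 3 is 0.0276189 / 0.249967 ≈ 0.1105.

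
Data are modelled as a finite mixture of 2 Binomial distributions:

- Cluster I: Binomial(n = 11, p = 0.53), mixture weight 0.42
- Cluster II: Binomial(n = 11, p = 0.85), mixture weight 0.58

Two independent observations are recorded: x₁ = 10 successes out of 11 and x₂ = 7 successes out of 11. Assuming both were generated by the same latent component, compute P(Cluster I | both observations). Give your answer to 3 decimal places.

Apply Bayes' rule: the posterior for each component is proportional to its prior times its likelihood at x.
Since both observations come from the same component, the likelihood for component k is f_k(x₁)·f_k(x₂).
  L_I = [C(11,10)·0.53^10·0.47^1 = 11·0.00174887·0.47 = 0.00904168] × [0.189163] = 0.00171035
  L_II = [C(11,10)·0.85^10·0.15^1 = 11·0.196874·0.15 = 0.324843] × [0.0535564] = 0.0173974
Unnormalised posteriors:
  π_I·L_I = 0.42 × 0.00171035 = 0.000718348
  π_II·L_II = 0.58 × 0.0173974 = 0.0100905
Denominator: 0.000718348 + 0.0100905 = 0.0108088
P(Cluster I | x₁,x₂) ≈ 0.066

0.066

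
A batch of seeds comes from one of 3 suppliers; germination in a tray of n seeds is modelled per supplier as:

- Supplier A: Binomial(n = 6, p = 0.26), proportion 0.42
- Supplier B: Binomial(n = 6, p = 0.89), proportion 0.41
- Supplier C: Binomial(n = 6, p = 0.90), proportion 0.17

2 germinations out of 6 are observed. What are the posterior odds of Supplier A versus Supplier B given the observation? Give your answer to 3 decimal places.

Only the two components matter; the odds are (π_i f_i(x)) / (π_j f_j(x)).
Component likelihoods at x = 2 germinations out of 6:
  L_A = C(6,2)·0.26^2·0.74^4 = 15·0.0676·0.299866 = 0.304064
  L_B = C(6,2)·0.89^2·0.11^4 = 15·0.7921·0.00014641 = 0.00173957
  L_C = C(6,2)·0.90^2·0.10^4 = 15·0.81·0.0001 = 0.001215
Posterior odds = (π_A·L_A) / (π_B·L_B) = (0.42·0.304064) / (0.41·0.00173957) = 0.127707 / 0.000713224 ≈ 179.056

179.056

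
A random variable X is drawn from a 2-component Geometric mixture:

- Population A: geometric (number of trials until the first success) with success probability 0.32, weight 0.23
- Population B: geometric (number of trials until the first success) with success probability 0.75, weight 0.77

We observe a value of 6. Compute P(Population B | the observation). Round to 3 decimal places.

Apply Bayes' rule: the posterior for each component is proportional to its prior times its likelihood at x.
Component likelihoods at x = 6:
  f_A = 0.32·(1−0.32)^5 = 0.32·0.145393 = 0.0465259
  f_B = 0.75·(1−0.75)^5 = 0.75·0.000976562 = 0.000732422
Prior × likelihood for each component:
  π_A·f_A = 0.23 × 0.0465259 = 0.010701
  π_B·f_B = 0.77 × 0.000732422 = 0.000563965
Sum: 0.010701 + 0.000563965 = 0.0112649
P(Population B | 6) ≈ 0.050

0.050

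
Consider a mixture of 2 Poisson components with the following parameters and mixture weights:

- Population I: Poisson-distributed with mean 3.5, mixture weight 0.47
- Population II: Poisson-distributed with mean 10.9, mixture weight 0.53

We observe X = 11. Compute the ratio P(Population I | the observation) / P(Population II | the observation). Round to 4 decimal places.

Only the two components matter; the odds are (π_i f_i(x)) / (π_j f_j(x)).
Component likelihoods at x = 11:
  f_I = 0.000730402
  f_II = 0.119323
Odds = (0.47/0.53) × (0.000730402/0.119323) = 0.886792 × 0.00612119 ≈ 0.0054

0.0054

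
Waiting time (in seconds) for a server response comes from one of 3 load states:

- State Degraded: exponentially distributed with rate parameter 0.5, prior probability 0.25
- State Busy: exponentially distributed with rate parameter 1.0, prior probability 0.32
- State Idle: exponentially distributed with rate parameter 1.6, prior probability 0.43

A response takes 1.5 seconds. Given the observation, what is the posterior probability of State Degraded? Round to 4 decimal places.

0.3062

P(component k | x) = π_k·f_k(x) / marginal(x), where marginal(x) = Σ_j π_j·f_j(x).
Component likelihoods at x = 1.5 seconds:
  p_Degraded = 0.236183
  p_Busy = 0.22313
  p_Idle = 0.145149
Multiply by the mixture weights:
  π_Degraded·p_Degraded = 0.25 × 0.236183 = 0.0590458
  π_Busy·p_Busy = 0.32 × 0.22313 = 0.0714017
  π_Idle·p_Idle = 0.43 × 0.145149 = 0.062414
Marginal: 0.0590458 + 0.0714017 + 0.062414 = 0.192861
P(State Degraded | data) = 0.0590458 / 0.192861 ≈ 0.3062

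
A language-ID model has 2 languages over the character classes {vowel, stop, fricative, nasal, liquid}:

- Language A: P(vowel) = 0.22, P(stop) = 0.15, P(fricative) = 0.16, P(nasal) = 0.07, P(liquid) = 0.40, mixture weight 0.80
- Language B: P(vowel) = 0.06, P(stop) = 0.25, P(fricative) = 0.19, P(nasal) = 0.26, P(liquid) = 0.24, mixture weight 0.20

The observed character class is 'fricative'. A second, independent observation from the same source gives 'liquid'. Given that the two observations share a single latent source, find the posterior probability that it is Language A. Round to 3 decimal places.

0.849

The responsibility of component k is w_k f_k(x) divided by Σ_j w_j f_j(x).
Since both observations come from the same component, the likelihood for component k is f_k(x₁)·f_k(x₂).
  L_A = [0.16] × [0.4] = 0.064
  L_B = [0.19] × [0.24] = 0.0456
Multiply by the mixture weights:
  w_A·L_A = 0.80 × 0.064 = 0.0512
  w_B·L_B = 0.20 × 0.0456 = 0.00912
Denominator: 0.0512 + 0.00912 = 0.06032
P(Language A | x₁, x₂) ≈ 0.849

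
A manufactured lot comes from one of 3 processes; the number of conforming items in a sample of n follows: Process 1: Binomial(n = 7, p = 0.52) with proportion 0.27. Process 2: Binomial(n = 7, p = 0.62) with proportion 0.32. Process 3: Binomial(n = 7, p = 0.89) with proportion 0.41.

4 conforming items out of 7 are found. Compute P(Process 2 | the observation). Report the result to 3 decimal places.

Posterior ∝ prior × likelihood, so P(k | x) ∝ P(Z=k) f_k(x); normalise over all components.
Component likelihoods at x = 4 conforming items out of 7:
  L_1 = C(7,4)·0.52^4·0.48^3 = 35·0.0731162·0.110592 = 0.283012
  L_2 = C(7,4)·0.62^4·0.38^3 = 35·0.147763·0.054872 = 0.283782
  L_3 = C(7,4)·0.89^4·0.11^3 = 35·0.627422·0.001331 = 0.0292285
Prior × likelihood for each component:
  P(Z=1)·L_1 = 0.27 × 0.283012 = 0.0764133
  P(Z=2)·L_2 = 0.32 × 0.283782 = 0.0908104
  P(Z=3)·L_3 = 0.41 × 0.0292285 = 0.0119837
Sum: 0.0764133 + 0.0908104 + 0.0119837 = 0.179207
P(Process 2 | data) ≈ 0.507

0.507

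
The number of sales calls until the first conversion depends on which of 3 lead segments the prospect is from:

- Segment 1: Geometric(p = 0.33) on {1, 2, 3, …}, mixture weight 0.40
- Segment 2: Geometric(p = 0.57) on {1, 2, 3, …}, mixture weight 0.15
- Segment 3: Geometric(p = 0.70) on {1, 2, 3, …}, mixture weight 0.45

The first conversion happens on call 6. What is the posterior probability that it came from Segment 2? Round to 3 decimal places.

By Bayes' theorem, P(k | x) = π_k f_k(x) / Σ_j π_j f_j(x).
Geometric probabilities:
  L_1 = 0.33·(1−0.33)^5 = 0.33·0.135013 = 0.0445541
  L_2 = 0.57·(1−0.57)^5 = 0.57·0.0147008 = 0.00837948
  L_3 = 0.70·(1−0.70)^5 = 0.70·0.00243 = 0.001701
Prior × likelihood for each component:
  π_1·L_1 = 0.40 × 0.0445541 = 0.0178217
  π_2·L_2 = 0.15 × 0.00837948 = 0.00125692
  π_3·L_3 = 0.45 × 0.001701 = 0.00076545
Denominator: 0.0178217 + 0.00125692 + 0.00076545 = 0.019844
P(Segment 2 | the observation) ≈ 0.063

0.063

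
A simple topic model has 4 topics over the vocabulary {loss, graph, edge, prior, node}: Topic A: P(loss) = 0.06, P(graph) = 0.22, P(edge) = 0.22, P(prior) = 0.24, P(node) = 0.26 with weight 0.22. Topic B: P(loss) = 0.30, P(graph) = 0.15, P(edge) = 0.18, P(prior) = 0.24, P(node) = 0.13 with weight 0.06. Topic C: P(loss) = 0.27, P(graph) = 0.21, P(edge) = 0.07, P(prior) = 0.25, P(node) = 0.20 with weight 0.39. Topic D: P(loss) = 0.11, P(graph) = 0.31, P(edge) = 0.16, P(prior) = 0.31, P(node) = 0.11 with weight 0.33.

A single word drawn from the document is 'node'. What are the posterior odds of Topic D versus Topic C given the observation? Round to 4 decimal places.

The posterior odds equal the prior odds times the likelihood ratio: (P(Z=i)/P(Z=j))·(f_i(x)/f_j(x)).
Categorical probabilities:
  p_A = P(node | comp) = 0.26
  p_B = P(node | comp) = 0.13
  p_C = P(node | comp) = 0.20
  p_D = P(node | comp) = 0.11
0.0363 / 0.078 ≈ 0.4654

0.4654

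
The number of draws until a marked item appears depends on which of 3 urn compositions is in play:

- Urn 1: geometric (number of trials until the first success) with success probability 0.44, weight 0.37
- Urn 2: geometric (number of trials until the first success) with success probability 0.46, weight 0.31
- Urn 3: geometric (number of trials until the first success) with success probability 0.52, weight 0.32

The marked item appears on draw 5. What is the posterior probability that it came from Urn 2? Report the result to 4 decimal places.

By Bayes' theorem, P(k | x) = π_k f_k(x) / Σ_j π_j f_j(x).
Evaluate each component's likelihood at the observed value:
  f_1 = 0.44·(1−0.44)^4 = 0.44·0.098345 = 0.0432718
  f_2 = 0.46·(1−0.46)^4 = 0.46·0.0850306 = 0.0391141
  f_3 = 0.52·(1−0.52)^4 = 0.52·0.0530842 = 0.0276038
Multiply by the mixture weights:
  π_1·f_1 = 0.37 × 0.0432718 = 0.0160106
  π_2·f_2 = 0.31 × 0.0391141 = 0.0121254
  π_3·f_3 = 0.32 × 0.0276038 = 0.0088332
Evidence: 0.0160106 + 0.0121254 + 0.0088332 = 0.0369691
P(Urn 2 | the observation) ≈ 0.3280

0.3280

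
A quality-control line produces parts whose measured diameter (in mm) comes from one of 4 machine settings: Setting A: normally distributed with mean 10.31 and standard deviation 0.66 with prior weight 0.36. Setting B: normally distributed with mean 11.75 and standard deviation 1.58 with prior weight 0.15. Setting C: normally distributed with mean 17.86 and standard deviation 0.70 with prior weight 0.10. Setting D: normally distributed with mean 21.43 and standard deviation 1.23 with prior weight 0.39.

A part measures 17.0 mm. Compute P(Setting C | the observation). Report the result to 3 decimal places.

The responsibility of component k is w_k f_k(x) divided by Σ_j w_j f_j(x).
Component likelihoods at x = 17.0 mm:
  p_A = (1/(0.66·√(2π)))·exp(−(17.0−10.31)²/(2·0.66²)) = 0.604458·exp(-51.37293) = 2.95382e-23
  p_B = (1/(1.58·√(2π)))·exp(−(17.0−11.75)²/(2·1.58²)) = 0.252495·exp(-5.52045) = 0.001011
  p_C = (1/(0.70·√(2π)))·exp(−(17.0−17.86)²/(2·0.70²)) = 0.569918·exp(-0.75469) = 0.267949
  p_D = (1/(1.23·√(2π)))·exp(−(17.0−21.43)²/(2·1.23²)) = 0.324343·exp(-6.48585) = 0.000494577
Prior × likelihood for each component:
  w_A·p_A = 0.36 × 2.95382e-23 = 1.06338e-23
  w_B·p_B = 0.15 × 0.001011 = 0.00015165
  w_C·p_C = 0.10 × 0.267949 = 0.0267949
  w_D·p_D = 0.39 × 0.000494577 = 0.000192885
Denominator: 1.06338e-23 + 0.00015165 + 0.0267949 + 0.000192885 = 0.0271395
P(Setting C | the observation) = 0.0267949 / 0.0271395 ≈ 0.987

0.987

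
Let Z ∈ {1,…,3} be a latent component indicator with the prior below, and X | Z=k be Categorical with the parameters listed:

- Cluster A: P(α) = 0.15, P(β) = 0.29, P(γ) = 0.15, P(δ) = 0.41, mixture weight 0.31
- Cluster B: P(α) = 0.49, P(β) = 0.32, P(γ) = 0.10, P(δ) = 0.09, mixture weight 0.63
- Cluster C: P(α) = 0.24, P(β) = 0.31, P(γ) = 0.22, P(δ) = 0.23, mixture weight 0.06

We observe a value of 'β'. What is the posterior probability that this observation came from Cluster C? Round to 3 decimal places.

0.060

By Bayes' theorem, P(k | x) = π_k f_k(x) / Σ_j π_j f_j(x).
Evaluate each component's likelihood at the observed value:
  L_A = P(β | comp) = 0.29
  L_B = P(β | comp) = 0.32
  L_C = P(β | comp) = 0.31
Prior × likelihood for each component:
  π_A·L_A = 0.31 × 0.29 = 0.0899
  π_B·L_B = 0.63 × 0.32 = 0.2016
  π_C·L_C = 0.06 × 0.31 = 0.0186
Denominator: 0.0899 + 0.2016 + 0.0186 = 0.3101
P(Cluster C | data) = 0.0186 / 0.3101 ≈ 0.060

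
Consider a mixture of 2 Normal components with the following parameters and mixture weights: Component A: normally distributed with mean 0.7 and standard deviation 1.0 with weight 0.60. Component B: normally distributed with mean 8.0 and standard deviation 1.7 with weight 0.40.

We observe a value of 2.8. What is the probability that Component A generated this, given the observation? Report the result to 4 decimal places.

0.9680

By Bayes' theorem, P(k | x) = P(Z=k) f_k(x) / Σ_j P(Z=j) f_j(x).
Normal densities:
  L_A = (1/(1.0·√(2π)))·exp(−(2.8−0.7)²/(2·1.0²)) = 0.398942·exp(-2.20500) = 0.0439836
  L_B = (1/(1.7·√(2π)))·exp(−(2.8−8.0)²/(2·1.7²)) = 0.234672·exp(-4.67820) = 0.00218145
Multiply by the mixture weights:
  P(Z=A)·L_A = 0.60 × 0.0439836 = 0.0263902
  P(Z=B)·L_B = 0.40 × 0.00218145 = 0.000872578
Marginal: 0.0263902 + 0.000872578 = 0.0272627
P(Component A | data) ≈ 0.9680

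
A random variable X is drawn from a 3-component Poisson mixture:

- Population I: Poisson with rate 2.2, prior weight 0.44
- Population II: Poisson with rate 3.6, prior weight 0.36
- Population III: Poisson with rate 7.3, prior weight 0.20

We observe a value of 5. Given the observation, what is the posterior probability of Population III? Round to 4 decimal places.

0.2487

Apply Bayes' rule: the posterior for each component is proportional to its prior times its likelihood at x.
Poisson probabilities:
  f_I = 0.0475866
  f_II = 0.13768
  f_III = 0.116703
Multiply by the mixture weights:
  P(Z=I)·f_I = 0.44 × 0.0475866 = 0.0209381
  P(Z=II)·f_II = 0.36 × 0.13768 = 0.0495648
  P(Z=III)·f_III = 0.20 × 0.116703 = 0.0233407
Marginal: 0.0209381 + 0.0495648 + 0.0233407 = 0.0938436
P(Population III | data) = 0.0233407 / 0.0938436 ≈ 0.2487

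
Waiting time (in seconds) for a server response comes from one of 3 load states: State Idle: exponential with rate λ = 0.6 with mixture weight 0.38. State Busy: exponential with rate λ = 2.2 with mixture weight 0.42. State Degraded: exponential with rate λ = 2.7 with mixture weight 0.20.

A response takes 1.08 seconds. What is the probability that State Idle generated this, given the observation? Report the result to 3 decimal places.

By Bayes' theorem, P(k | x) = π_k f_k(x) / Σ_j π_j f_j(x).
Component likelihoods at x = 1.08 seconds:
  p_Idle = 0.313855
  p_Busy = 0.204427
  p_Degraded = 0.146205
Unnormalised posteriors:
  π_Idle·p_Idle = 0.38 × 0.313855 = 0.119265
  π_Busy·p_Busy = 0.42 × 0.204427 = 0.0858595
  π_Degraded·p_Degraded = 0.20 × 0.146205 = 0.0292409
Normaliser: 0.119265 + 0.0858595 + 0.0292409 = 0.234365
P(State Idle | the observation) = 0.119265 / 0.234365 ≈ 0.509

0.509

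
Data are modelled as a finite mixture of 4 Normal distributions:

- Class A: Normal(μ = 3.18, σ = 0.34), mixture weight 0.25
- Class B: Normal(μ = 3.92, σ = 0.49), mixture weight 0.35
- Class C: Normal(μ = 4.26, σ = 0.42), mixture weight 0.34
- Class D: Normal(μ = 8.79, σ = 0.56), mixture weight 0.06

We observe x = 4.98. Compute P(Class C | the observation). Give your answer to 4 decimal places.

Apply Bayes' rule: the posterior for each component is proportional to its prior times its likelihood at x.
Normal densities:
  f_A = 9.62271e-07
  f_B = 0.078438
  f_C = 0.218531
  f_D = 6.32825e-11
Prior × likelihood for each component:
  π_A·f_A = 0.25 × 9.62271e-07 = 2.40568e-07
  π_B·f_B = 0.35 × 0.078438 = 0.0274533
  π_C·f_C = 0.34 × 0.218531 = 0.0743007
  π_D·f_D = 0.06 × 6.32825e-11 = 3.79695e-12
Denominator: 2.40568e-07 + 0.0274533 + 0.0743007 + 3.79695e-12 = 0.101754
P(Class C | data) ≈ 0.7302

0.7302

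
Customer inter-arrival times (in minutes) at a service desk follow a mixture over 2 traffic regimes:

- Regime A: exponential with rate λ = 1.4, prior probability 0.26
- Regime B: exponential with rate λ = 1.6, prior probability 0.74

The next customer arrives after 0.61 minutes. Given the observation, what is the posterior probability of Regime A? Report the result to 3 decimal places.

P(component k | x) = P(Z=k)·f_k(x) / marginal(x), where marginal(x) = Σ_j P(Z=j)·f_j(x).
Component likelihoods at x = 0.61 minutes:
  L_A = 1.4·e^(−1.4·0.61) = 1.4·e^(−0.8540) = 0.595992
  L_B = 1.6·e^(−1.6·0.61) = 1.6·e^(−0.9760) = 0.602905
Multiply by the mixture weights:
  P(Z=A)·L_A = 0.26 × 0.595992 = 0.154958
  P(Z=B)·L_B = 0.74 × 0.602905 = 0.446149
Evidence: 0.154958 + 0.446149 = 0.601107
So the posterior for Regime A is 0.154958 / 0.601107 ≈ 0.258.

0.258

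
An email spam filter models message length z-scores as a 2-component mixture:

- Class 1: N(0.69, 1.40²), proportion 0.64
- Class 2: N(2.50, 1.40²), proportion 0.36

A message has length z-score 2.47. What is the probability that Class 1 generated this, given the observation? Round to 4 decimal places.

Apply Bayes' rule: the posterior for each component is proportional to its prior times its likelihood at x.
Normal densities:
  L_1 = (1/(1.40·√(2π)))·exp(−(2.47−0.69)²/(2·1.40²)) = 0.284959·exp(-0.80827) = 0.126986
  L_2 = (1/(1.40·√(2π)))·exp(−(2.47−2.50)²/(2·1.40²)) = 0.284959·exp(-0.00023) = 0.284893
Unnormalised posteriors:
  P(Z=1)·L_1 = 0.64 × 0.126986 = 0.0812712
  P(Z=2)·L_2 = 0.36 × 0.284893 = 0.102562
Normaliser: 0.0812712 + 0.102562 = 0.183833
P(Class 1 | x) = 0.0812712 / 0.183833 ≈ 0.4421

0.4421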